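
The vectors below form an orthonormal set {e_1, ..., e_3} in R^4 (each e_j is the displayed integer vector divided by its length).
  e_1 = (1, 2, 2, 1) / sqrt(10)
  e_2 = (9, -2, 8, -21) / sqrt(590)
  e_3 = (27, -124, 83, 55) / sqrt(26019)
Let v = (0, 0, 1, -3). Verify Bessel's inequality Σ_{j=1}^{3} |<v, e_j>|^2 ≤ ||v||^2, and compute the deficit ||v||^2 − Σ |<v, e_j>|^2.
Σ |<v, e_j>|^2 = 3926/441; ||v||^2 = 10; deficit = 484/441

Write each e_j = u_j / sqrt(<u_j, u_j>) where u_j is the displayed integer vector. Then <v, e_j> = <v, u_j> / sqrt(<u_j, u_j>), so |<v, e_j>|^2 = <v, u_j>^2 / <u_j, u_j>.
Coefficients: <v, e_1> = -1/sqrt(10), <v, e_2> = 71/sqrt(590), <v, e_3> = -82/sqrt(26019).
Square and sum: Σ |<v, e_j>|^2 = 3926/441.
Compute ||v||^2 = v·v = 10.
Deficit = 10 − 3926/441 = 484/441 ≥ 0, confirming Bessel's inequality. (The deficit equals ||v − Σ <v,e_j> e_j||^2, the squared distance from v to span{e_j}.)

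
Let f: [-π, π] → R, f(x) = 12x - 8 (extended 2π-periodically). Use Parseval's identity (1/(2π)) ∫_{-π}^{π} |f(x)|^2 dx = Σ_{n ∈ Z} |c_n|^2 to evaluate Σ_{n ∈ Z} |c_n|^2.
Σ |c_n|^2 = 48π^2 + 64

Expand and integrate term by term over [-π, π]:
  ∫ (12x)^2 dx = 144·(2π^3/3); ∫ 2·12·(-8)·x dx = 0 (odd integrand); ∫ (-8)^2 dx = 64·2π.
So (1/(2π)) ∫_{-π}^{π} (12x - 8)^2 dx = 144π^2/3 + 64 = 48π^2 + 64.
Parseval ⇒ Σ |c_n|^2 = 48π^2 + 64.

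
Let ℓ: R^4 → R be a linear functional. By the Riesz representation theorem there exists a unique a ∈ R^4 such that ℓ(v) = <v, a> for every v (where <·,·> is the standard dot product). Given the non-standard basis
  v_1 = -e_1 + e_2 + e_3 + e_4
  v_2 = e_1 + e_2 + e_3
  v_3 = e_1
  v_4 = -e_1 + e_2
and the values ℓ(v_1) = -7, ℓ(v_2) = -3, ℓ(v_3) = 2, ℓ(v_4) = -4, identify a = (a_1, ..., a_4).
a = (2, -2, -3, 0)

Write a = (a_1, ..., a_4) in the standard basis. For each basis vector v_i, ℓ(v_i) = <v_i, a> is a linear equation in the a_j's. Collect the n equations into a matrix system V a = ℓ, where row i of V is v_i (expressed in the standard basis). Since V is invertible (lower-triangular with 1s on the diagonal, up to permutation), solve by back-substitution:
  V =
[[-1, 1, 1, 1],
 [1, 1, 1, 0],
 [1, 0, 0, 0],
 [-1, 1, 0, 0]]
  V a = (-7, -3, 2, -4)
Solving gives a = (2, -2, -3, 0).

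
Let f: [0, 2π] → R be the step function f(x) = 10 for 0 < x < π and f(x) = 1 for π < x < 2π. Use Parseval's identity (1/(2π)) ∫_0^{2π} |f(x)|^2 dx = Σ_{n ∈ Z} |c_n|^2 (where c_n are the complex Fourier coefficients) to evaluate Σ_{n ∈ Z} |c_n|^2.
Σ |c_n|^2 = 101/2

Parseval equates the L^2 energy of f (normalised by 1/(2π)) with the ℓ^2 sum of its Fourier coefficients: (1/(2π)) ∫_0^{2π} |f|^2 = Σ |c_n|^2.
Compute the left side: (1/(2π)) [∫_0^π 10^2 dx + ∫_π^{2π} 1^2 dx] = (1/(2π)) · (100π + 1π) = (100 + 1)/2 = 101/2.
So Σ_{n ∈ Z} |c_n|^2 = 101/2.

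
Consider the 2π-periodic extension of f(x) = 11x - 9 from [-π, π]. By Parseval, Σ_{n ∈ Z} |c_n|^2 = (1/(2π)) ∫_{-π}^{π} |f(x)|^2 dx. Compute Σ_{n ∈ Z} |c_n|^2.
Σ |c_n|^2 = 121π^2/3 + 81

Expand and integrate term by term over [-π, π]:
  ∫ (11x)^2 dx = 121·(2π^3/3); ∫ 2·11·(-9)·x dx = 0 (odd integrand); ∫ (-9)^2 dx = 81·2π.
So (1/(2π)) ∫_{-π}^{π} (11x - 9)^2 dx = 121π^2/3 + 81 = 121π^2/3 + 81.
Parseval ⇒ Σ |c_n|^2 = 121π^2/3 + 81.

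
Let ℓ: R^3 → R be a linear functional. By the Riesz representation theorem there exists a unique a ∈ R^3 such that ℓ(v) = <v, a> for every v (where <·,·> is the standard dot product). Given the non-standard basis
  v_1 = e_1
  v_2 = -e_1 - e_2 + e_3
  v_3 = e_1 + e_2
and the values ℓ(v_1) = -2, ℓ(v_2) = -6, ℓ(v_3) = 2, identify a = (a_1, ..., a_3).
a = (-2, 4, -4)

Write a = (a_1, ..., a_3) in the standard basis. For each basis vector v_i, ℓ(v_i) = <v_i, a> is a linear equation in the a_j's. Collect the n equations into a matrix system V a = ℓ, where row i of V is v_i (expressed in the standard basis). Since V is invertible (lower-triangular with 1s on the diagonal, up to permutation), solve by back-substitution:
  V =
[[1, 0, 0],
 [-1, -1, 1],
 [1, 1, 0]]
  V a = (-2, -6, 2)
Solving gives a = (-2, 4, -4).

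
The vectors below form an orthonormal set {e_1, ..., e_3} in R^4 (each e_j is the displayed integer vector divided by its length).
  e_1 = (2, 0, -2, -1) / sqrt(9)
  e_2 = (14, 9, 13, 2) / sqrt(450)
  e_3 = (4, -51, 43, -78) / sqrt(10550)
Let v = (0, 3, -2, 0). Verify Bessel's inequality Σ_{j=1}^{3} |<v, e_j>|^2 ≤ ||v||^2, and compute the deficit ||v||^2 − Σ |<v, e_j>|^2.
Σ |<v, e_j>|^2 = 1518/211; ||v||^2 = 13; deficit = 1225/211

Write each e_j = u_j / sqrt(<u_j, u_j>) where u_j is the displayed integer vector. Then <v, e_j> = <v, u_j> / sqrt(<u_j, u_j>), so |<v, e_j>|^2 = <v, u_j>^2 / <u_j, u_j>.
Coefficients: <v, e_1> = 4/sqrt(9), <v, e_2> = 1/sqrt(450), <v, e_3> = -239/sqrt(10550).
Square and sum: Σ |<v, e_j>|^2 = 1518/211.
Compute ||v||^2 = v·v = 13.
Deficit = 13 − 1518/211 = 1225/211 ≥ 0, confirming Bessel's inequality. (The deficit equals ||v − Σ <v,e_j> e_j||^2, the squared distance from v to span{e_j}.)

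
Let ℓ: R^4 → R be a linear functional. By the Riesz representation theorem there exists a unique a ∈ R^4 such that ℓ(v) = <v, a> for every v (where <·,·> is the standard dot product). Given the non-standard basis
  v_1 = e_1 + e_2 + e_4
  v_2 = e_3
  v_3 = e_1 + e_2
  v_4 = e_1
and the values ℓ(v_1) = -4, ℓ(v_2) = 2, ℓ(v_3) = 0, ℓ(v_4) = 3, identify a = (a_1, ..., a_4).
a = (3, -3, 2, -4)

Write a = (a_1, ..., a_4) in the standard basis. For each basis vector v_i, ℓ(v_i) = <v_i, a> is a linear equation in the a_j's. Collect the n equations into a matrix system V a = ℓ, where row i of V is v_i (expressed in the standard basis). Since V is invertible (lower-triangular with 1s on the diagonal, up to permutation), solve by back-substitution:
  V =
[[1, 1, 0, 1],
 [0, 0, 1, 0],
 [1, 1, 0, 0],
 [1, 0, 0, 0]]
  V a = (-4, 2, 0, 3)
Solving gives a = (3, -3, 2, -4).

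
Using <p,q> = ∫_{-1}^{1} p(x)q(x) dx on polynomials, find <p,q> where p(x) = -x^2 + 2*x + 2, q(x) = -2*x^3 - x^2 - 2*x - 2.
<p,q> = -178/15

Expand the product: p(x)·q(x) = 2*x^5 - 3*x^4 - 4*x^3 - 4*x^2 - 8*x - 4.
∫_{-1}^{1} of each monomial x^k gives [2/(k+1) if k even, 0 if k odd]. Integrating term-by-term (or equivalently evaluating the antiderivative F(x) = x^6/3 - 3*x^5/5 - x^4 - 4*x^3/3 - 4*x^2 - 4*x at the endpoints):
  F(1) − F(−1) = -53/5 − (19/15) = -178/15.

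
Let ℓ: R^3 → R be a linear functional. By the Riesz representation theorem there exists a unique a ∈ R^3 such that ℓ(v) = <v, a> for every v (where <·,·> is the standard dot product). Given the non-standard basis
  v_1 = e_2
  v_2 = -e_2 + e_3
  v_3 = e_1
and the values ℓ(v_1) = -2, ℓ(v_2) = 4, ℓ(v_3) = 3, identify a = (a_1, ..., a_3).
a = (3, -2, 2)

Write a = (a_1, ..., a_3) in the standard basis. For each basis vector v_i, ℓ(v_i) = <v_i, a> is a linear equation in the a_j's. Collect the n equations into a matrix system V a = ℓ, where row i of V is v_i (expressed in the standard basis). Since V is invertible (lower-triangular with 1s on the diagonal, up to permutation), solve by back-substitution:
  V =
[[0, 1, 0],
 [0, -1, 1],
 [1, 0, 0]]
  V a = (-2, 4, 3)
Solving gives a = (3, -2, 2).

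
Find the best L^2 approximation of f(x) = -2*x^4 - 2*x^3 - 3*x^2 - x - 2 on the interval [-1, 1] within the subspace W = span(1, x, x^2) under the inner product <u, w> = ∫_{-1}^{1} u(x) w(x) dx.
g(x) = -33*x^2/7 - 11*x/5 - 64/35

The best approximation g ∈ W is the orthogonal projection of f onto W. Writing g = a_0 + a_1 x + a_2 x^2, the coefficients solve the normal equations G · a = b where
  G_{ij} = <φ_i, φ_j> and b_i = <f, φ_i>, with φ_0 = 1, φ_1 = x, φ_2 = x^2.
G =
  [2, 0, 2/3]
  [0, 2/3, 0]
  [2/3, 0, 2/5],
b = (-34/5, -22/15, -326/105).
Solving gives a_0 = -64/35, a_1 = -11/5, a_2 = -33/7, so
  g(x) = -33*x^2/7 - 11*x/5 - 64/35.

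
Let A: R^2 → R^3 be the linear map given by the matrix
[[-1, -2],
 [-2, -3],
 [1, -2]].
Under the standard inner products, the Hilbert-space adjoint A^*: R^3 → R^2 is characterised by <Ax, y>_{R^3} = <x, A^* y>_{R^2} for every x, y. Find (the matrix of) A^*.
A^* = A^T =
[[-1, -2, 1],
 [-2, -3, -2]]

For real matrices with standard dot products, the defining identity <Ax, y> = <x, A^* y> gives (Ax)^T y = x^T (A^*) y, i.e. x^T A^T y = x^T (A^*) y. Since this holds for all x, y, we must have A^* = A^T. Therefore
A^* =
[[-1, -2, 1],
 [-2, -3, -2]].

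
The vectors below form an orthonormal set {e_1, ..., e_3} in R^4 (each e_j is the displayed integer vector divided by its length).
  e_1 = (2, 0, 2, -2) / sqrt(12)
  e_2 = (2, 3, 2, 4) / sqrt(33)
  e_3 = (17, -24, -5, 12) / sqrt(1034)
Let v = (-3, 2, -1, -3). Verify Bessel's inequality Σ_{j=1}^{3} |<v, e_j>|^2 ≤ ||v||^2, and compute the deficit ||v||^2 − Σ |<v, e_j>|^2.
Σ |<v, e_j>|^2 = 1063/47; ||v||^2 = 23; deficit = 18/47

Write each e_j = u_j / sqrt(<u_j, u_j>) where u_j is the displayed integer vector. Then <v, e_j> = <v, u_j> / sqrt(<u_j, u_j>), so |<v, e_j>|^2 = <v, u_j>^2 / <u_j, u_j>.
Coefficients: <v, e_1> = -2/sqrt(12), <v, e_2> = -14/sqrt(33), <v, e_3> = -130/sqrt(1034).
Square and sum: Σ |<v, e_j>|^2 = 1063/47.
Compute ||v||^2 = v·v = 23.
Deficit = 23 − 1063/47 = 18/47 ≥ 0, confirming Bessel's inequality. (The deficit equals ||v − Σ <v,e_j> e_j||^2, the squared distance from v to span{e_j}.)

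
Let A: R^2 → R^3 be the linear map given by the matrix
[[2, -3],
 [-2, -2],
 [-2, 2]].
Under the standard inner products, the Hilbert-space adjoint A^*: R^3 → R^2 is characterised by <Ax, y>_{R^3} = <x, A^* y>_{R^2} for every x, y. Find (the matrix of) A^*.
A^* = A^T =
[[2, -2, -2],
 [-3, -2, 2]]

For real matrices with standard dot products, the defining identity <Ax, y> = <x, A^* y> gives (Ax)^T y = x^T (A^*) y, i.e. x^T A^T y = x^T (A^*) y. Since this holds for all x, y, we must have A^* = A^T. Therefore
A^* =
[[2, -2, -2],
 [-3, -2, 2]].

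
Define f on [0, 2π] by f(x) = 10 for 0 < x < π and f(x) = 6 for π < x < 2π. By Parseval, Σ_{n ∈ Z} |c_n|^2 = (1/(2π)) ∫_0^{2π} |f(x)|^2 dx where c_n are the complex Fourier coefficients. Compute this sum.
Σ |c_n|^2 = 68

Parseval equates the L^2 energy of f (normalised by 1/(2π)) with the ℓ^2 sum of its Fourier coefficients: (1/(2π)) ∫_0^{2π} |f|^2 = Σ |c_n|^2.
Compute the left side: (1/(2π)) [∫_0^π 10^2 dx + ∫_π^{2π} 6^2 dx] = (1/(2π)) · (100π + 36π) = (100 + 36)/2 = 68.
So Σ_{n ∈ Z} |c_n|^2 = 68.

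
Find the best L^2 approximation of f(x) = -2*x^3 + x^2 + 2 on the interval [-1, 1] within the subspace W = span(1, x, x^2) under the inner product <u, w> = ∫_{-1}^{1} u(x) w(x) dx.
g(x) = x^2 - 6*x/5 + 2

The best approximation g ∈ W is the orthogonal projection of f onto W. Writing g = a_0 + a_1 x + a_2 x^2, the coefficients solve the normal equations G · a = b where
  G_{ij} = <φ_i, φ_j> and b_i = <f, φ_i>, with φ_0 = 1, φ_1 = x, φ_2 = x^2.
G =
  [2, 0, 2/3]
  [0, 2/3, 0]
  [2/3, 0, 2/5],
b = (14/3, -4/5, 26/15).
Solving gives a_0 = 2, a_1 = -6/5, a_2 = 1, so
  g(x) = x^2 - 6*x/5 + 2.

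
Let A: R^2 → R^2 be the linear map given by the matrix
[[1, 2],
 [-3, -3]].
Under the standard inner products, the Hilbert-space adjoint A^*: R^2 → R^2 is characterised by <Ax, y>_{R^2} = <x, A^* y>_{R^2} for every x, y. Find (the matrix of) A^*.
A^* = A^T =
[[1, -3],
 [2, -3]]

For real matrices with standard dot products, the defining identity <Ax, y> = <x, A^* y> gives (Ax)^T y = x^T (A^*) y, i.e. x^T A^T y = x^T (A^*) y. Since this holds for all x, y, we must have A^* = A^T. Therefore
A^* =
[[1, -3],
 [2, -3]].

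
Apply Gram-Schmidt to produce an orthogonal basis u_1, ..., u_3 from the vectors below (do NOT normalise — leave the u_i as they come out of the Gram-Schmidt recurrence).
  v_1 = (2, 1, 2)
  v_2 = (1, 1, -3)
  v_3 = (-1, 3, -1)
Orthogonal basis:
  u_1 = (2, 1, 2)
  u_2 = (5/3, 4/3, -7/3)
  u_3 = (-14/9, 112/45, 14/45)

Apply the Gram-Schmidt recurrence
  u_1 = v_1
  u_i = v_i − Σ_{j<i} ((v_i · u_j) / (u_j · u_j)) · u_j.

Step by step this gives:
  u_1 = (2, 1, 2)
  u_2 = (5/3, 4/3, -7/3)
  u_3 = (-14/9, 112/45, 14/45)

Orthogonality check:
  u_2 · u_1 = 0 (should be 0)
  u_3 · u_1 = 0 (should be 0)
  u_3 · u_2 = 0 (should be 0)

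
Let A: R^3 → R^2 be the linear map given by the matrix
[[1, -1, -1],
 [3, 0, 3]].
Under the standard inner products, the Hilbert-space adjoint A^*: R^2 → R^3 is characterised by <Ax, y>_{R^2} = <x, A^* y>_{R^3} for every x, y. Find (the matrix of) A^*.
A^* = A^T =
[[1, 3],
 [-1, 0],
 [-1, 3]]

For real matrices with standard dot products, the defining identity <Ax, y> = <x, A^* y> gives (Ax)^T y = x^T (A^*) y, i.e. x^T A^T y = x^T (A^*) y. Since this holds for all x, y, we must have A^* = A^T. Therefore
A^* =
[[1, 3],
 [-1, 0],
 [-1, 3]].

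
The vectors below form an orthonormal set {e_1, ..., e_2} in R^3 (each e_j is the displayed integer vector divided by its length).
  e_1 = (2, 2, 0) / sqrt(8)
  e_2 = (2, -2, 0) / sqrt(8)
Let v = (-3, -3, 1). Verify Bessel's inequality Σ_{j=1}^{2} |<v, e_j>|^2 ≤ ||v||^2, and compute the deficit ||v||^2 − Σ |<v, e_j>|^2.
Σ |<v, e_j>|^2 = 18; ||v||^2 = 19; deficit = 1

Write each e_j = u_j / sqrt(<u_j, u_j>) where u_j is the displayed integer vector. Then <v, e_j> = <v, u_j> / sqrt(<u_j, u_j>), so |<v, e_j>|^2 = <v, u_j>^2 / <u_j, u_j>.
Coefficients: <v, e_1> = -12/sqrt(8), <v, e_2> = 0/sqrt(8).
Square and sum: Σ |<v, e_j>|^2 = 18.
Compute ||v||^2 = v·v = 19.
Deficit = 19 − 18 = 1 ≥ 0, confirming Bessel's inequality. (The deficit equals ||v − Σ <v,e_j> e_j||^2, the squared distance from v to span{e_j}.)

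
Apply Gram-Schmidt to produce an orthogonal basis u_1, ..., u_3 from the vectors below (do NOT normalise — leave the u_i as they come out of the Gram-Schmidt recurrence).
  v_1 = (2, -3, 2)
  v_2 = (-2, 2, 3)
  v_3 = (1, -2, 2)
Orthogonal basis:
  u_1 = (2, -3, 2)
  u_2 = (-26/17, 22/17, 59/17)
  u_3 = (-1/7, -10/91, -2/91)

Apply the Gram-Schmidt recurrence
  u_1 = v_1
  u_i = v_i − Σ_{j<i} ((v_i · u_j) / (u_j · u_j)) · u_j.

Step by step this gives:
  u_1 = (2, -3, 2)
  u_2 = (-26/17, 22/17, 59/17)
  u_3 = (-1/7, -10/91, -2/91)

Orthogonality check:
  u_2 · u_1 = 0 (should be 0)
  u_3 · u_1 = 0 (should be 0)
  u_3 · u_2 = 0 (should be 0)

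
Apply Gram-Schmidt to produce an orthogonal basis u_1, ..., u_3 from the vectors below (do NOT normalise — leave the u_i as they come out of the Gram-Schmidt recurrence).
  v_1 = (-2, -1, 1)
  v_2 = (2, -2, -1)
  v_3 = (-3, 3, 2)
Orthogonal basis:
  u_1 = (-2, -1, 1)
  u_2 = (1, -5/2, -1/2)
  u_3 = (1/5, 0, 2/5)

Apply the Gram-Schmidt recurrence
  u_1 = v_1
  u_i = v_i − Σ_{j<i} ((v_i · u_j) / (u_j · u_j)) · u_j.

Step by step this gives:
  u_1 = (-2, -1, 1)
  u_2 = (1, -5/2, -1/2)
  u_3 = (1/5, 0, 2/5)

Orthogonality check:
  u_2 · u_1 = 0 (should be 0)
  u_3 · u_1 = 0 (should be 0)
  u_3 · u_2 = 0 (should be 0)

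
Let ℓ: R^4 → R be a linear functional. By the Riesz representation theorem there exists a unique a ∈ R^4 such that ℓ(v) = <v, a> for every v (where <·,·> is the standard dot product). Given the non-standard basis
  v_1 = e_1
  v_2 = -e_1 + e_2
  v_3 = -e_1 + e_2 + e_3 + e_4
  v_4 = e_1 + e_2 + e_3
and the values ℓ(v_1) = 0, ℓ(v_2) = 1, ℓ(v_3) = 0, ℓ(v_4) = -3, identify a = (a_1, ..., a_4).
a = (0, 1, -4, 3)

Write a = (a_1, ..., a_4) in the standard basis. For each basis vector v_i, ℓ(v_i) = <v_i, a> is a linear equation in the a_j's. Collect the n equations into a matrix system V a = ℓ, where row i of V is v_i (expressed in the standard basis). Since V is invertible (lower-triangular with 1s on the diagonal, up to permutation), solve by back-substitution:
  V =
[[1, 0, 0, 0],
 [-1, 1, 0, 0],
 [-1, 1, 1, 1],
 [1, 1, 1, 0]]
  V a = (0, 1, 0, -3)
Solving gives a = (0, 1, -4, 3).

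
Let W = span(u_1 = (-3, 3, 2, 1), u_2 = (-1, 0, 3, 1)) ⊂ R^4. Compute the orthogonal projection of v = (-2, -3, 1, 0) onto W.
proj_W(v) = (58/153, -61/51, 253/153, 64/153)

Set up U = [u_1 | ... | u_2] ∈ R^(4×2). The projector onto W = col(U) is P = U (U^T U)^(-1) U^T.
Compute U^T U =
  [23, 10]
  [10, 11],
and U^T v = (-1, 5).
Solve U^T U · c = U^T v for the coefficients: c = (-61/153, 125/153). The projection is proj_W(v) = U c.
Check: (v - proj_W(v)) · u_1 = 0  (should be 0).
Check: (v - proj_W(v)) · u_2 = 0  (should be 0).
Result: proj_W(v) = (58/153, -61/51, 253/153, 64/153).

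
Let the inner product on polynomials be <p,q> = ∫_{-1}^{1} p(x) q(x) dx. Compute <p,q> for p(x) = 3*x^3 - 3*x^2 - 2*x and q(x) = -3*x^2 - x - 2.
<p,q> = 116/15

Expand the product: p(x)·q(x) = -9*x^5 + 6*x^4 + 3*x^3 + 8*x^2 + 4*x.
∫_{-1}^{1} of each monomial x^k gives [2/(k+1) if k even, 0 if k odd]. Integrating term-by-term (or equivalently evaluating the antiderivative F(x) = -3*x^6/2 + 6*x^5/5 + 3*x^4/4 + 8*x^3/3 + 2*x^2 at the endpoints):
  F(1) − F(−1) = 307/60 − (-157/60) = 116/15.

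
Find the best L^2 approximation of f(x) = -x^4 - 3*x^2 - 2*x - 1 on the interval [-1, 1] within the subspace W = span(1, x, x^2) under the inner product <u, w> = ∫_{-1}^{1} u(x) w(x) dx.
g(x) = -27*x^2/7 - 2*x - 32/35

The best approximation g ∈ W is the orthogonal projection of f onto W. Writing g = a_0 + a_1 x + a_2 x^2, the coefficients solve the normal equations G · a = b where
  G_{ij} = <φ_i, φ_j> and b_i = <f, φ_i>, with φ_0 = 1, φ_1 = x, φ_2 = x^2.
G =
  [2, 0, 2/3]
  [0, 2/3, 0]
  [2/3, 0, 2/5],
b = (-22/5, -4/3, -226/105).
Solving gives a_0 = -32/35, a_1 = -2, a_2 = -27/7, so
  g(x) = -27*x^2/7 - 2*x - 32/35.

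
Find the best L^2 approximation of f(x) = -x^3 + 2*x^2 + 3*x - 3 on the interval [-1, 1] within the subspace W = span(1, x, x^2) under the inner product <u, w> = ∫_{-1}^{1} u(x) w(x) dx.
g(x) = 2*x^2 + 12*x/5 - 3

The best approximation g ∈ W is the orthogonal projection of f onto W. Writing g = a_0 + a_1 x + a_2 x^2, the coefficients solve the normal equations G · a = b where
  G_{ij} = <φ_i, φ_j> and b_i = <f, φ_i>, with φ_0 = 1, φ_1 = x, φ_2 = x^2.
G =
  [2, 0, 2/3]
  [0, 2/3, 0]
  [2/3, 0, 2/5],
b = (-14/3, 8/5, -6/5).
Solving gives a_0 = -3, a_1 = 12/5, a_2 = 2, so
  g(x) = 2*x^2 + 12*x/5 - 3.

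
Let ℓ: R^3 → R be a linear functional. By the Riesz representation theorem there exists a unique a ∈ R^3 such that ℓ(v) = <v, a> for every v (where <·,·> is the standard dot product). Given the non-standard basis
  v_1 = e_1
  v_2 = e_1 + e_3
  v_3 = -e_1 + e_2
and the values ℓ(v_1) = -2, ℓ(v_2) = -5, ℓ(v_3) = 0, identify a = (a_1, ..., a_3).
a = (-2, -2, -3)

Write a = (a_1, ..., a_3) in the standard basis. For each basis vector v_i, ℓ(v_i) = <v_i, a> is a linear equation in the a_j's. Collect the n equations into a matrix system V a = ℓ, where row i of V is v_i (expressed in the standard basis). Since V is invertible (lower-triangular with 1s on the diagonal, up to permutation), solve by back-substitution:
  V =
[[1, 0, 0],
 [1, 0, 1],
 [-1, 1, 0]]
  V a = (-2, -5, 0)
Solving gives a = (-2, -2, -3).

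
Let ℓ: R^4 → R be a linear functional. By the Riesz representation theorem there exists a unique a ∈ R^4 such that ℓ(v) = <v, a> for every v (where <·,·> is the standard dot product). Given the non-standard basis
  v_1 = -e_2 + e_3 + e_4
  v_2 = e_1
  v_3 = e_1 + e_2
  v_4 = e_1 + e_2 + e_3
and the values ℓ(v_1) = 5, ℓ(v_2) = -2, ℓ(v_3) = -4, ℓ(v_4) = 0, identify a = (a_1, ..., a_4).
a = (-2, -2, 4, -1)

Write a = (a_1, ..., a_4) in the standard basis. For each basis vector v_i, ℓ(v_i) = <v_i, a> is a linear equation in the a_j's. Collect the n equations into a matrix system V a = ℓ, where row i of V is v_i (expressed in the standard basis). Since V is invertible (lower-triangular with 1s on the diagonal, up to permutation), solve by back-substitution:
  V =
[[0, -1, 1, 1],
 [1, 0, 0, 0],
 [1, 1, 0, 0],
 [1, 1, 1, 0]]
  V a = (5, -2, -4, 0)
Solving gives a = (-2, -2, 4, -1).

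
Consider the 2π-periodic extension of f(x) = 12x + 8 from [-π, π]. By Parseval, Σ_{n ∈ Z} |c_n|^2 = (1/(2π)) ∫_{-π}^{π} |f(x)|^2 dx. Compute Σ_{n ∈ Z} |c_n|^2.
Σ |c_n|^2 = 48π^2 + 64

Expand and integrate term by term over [-π, π]:
  ∫ (12x)^2 dx = 144·(2π^3/3); ∫ 2·12·(8)·x dx = 0 (odd integrand); ∫ 8^2 dx = 64·2π.
So (1/(2π)) ∫_{-π}^{π} (12x + 8)^2 dx = 144π^2/3 + 64 = 48π^2 + 64.
Parseval ⇒ Σ |c_n|^2 = 48π^2 + 64.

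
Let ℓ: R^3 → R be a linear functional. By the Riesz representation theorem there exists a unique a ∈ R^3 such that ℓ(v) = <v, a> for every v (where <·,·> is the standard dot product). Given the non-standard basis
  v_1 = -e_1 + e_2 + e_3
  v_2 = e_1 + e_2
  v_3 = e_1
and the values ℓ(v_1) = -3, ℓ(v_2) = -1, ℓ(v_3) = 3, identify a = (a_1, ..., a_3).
a = (3, -4, 4)

Write a = (a_1, ..., a_3) in the standard basis. For each basis vector v_i, ℓ(v_i) = <v_i, a> is a linear equation in the a_j's. Collect the n equations into a matrix system V a = ℓ, where row i of V is v_i (expressed in the standard basis). Since V is invertible (lower-triangular with 1s on the diagonal, up to permutation), solve by back-substitution:
  V =
[[-1, 1, 1],
 [1, 1, 0],
 [1, 0, 0]]
  V a = (-3, -1, 3)
Solving gives a = (3, -4, 4).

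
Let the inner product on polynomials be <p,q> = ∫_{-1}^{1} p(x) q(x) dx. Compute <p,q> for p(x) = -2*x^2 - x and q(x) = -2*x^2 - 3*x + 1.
<p,q> = 34/15

Expand the product: p(x)·q(x) = 4*x^4 + 8*x^3 + x^2 - x.
∫_{-1}^{1} of each monomial x^k gives [2/(k+1) if k even, 0 if k odd]. Integrating term-by-term (or equivalently evaluating the antiderivative F(x) = 4*x^5/5 + 2*x^4 + x^3/3 - x^2/2 at the endpoints):
  F(1) − F(−1) = 79/30 − (11/30) = 34/15.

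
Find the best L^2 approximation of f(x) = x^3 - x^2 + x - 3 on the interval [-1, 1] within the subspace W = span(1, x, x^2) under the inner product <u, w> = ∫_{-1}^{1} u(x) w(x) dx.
g(x) = -x^2 + 8*x/5 - 3

The best approximation g ∈ W is the orthogonal projection of f onto W. Writing g = a_0 + a_1 x + a_2 x^2, the coefficients solve the normal equations G · a = b where
  G_{ij} = <φ_i, φ_j> and b_i = <f, φ_i>, with φ_0 = 1, φ_1 = x, φ_2 = x^2.
G =
  [2, 0, 2/3]
  [0, 2/3, 0]
  [2/3, 0, 2/5],
b = (-20/3, 16/15, -12/5).
Solving gives a_0 = -3, a_1 = 8/5, a_2 = -1, so
  g(x) = -x^2 + 8*x/5 - 3.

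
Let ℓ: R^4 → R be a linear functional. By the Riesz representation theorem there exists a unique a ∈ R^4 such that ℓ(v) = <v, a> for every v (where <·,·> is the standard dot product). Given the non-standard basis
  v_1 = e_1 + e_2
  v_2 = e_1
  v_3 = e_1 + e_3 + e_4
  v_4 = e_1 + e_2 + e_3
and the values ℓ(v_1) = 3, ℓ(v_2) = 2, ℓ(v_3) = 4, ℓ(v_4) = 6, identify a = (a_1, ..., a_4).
a = (2, 1, 3, -1)

Write a = (a_1, ..., a_4) in the standard basis. For each basis vector v_i, ℓ(v_i) = <v_i, a> is a linear equation in the a_j's. Collect the n equations into a matrix system V a = ℓ, where row i of V is v_i (expressed in the standard basis). Since V is invertible (lower-triangular with 1s on the diagonal, up to permutation), solve by back-substitution:
  V =
[[1, 1, 0, 0],
 [1, 0, 0, 0],
 [1, 0, 1, 1],
 [1, 1, 1, 0]]
  V a = (3, 2, 4, 6)
Solving gives a = (2, 1, 3, -1).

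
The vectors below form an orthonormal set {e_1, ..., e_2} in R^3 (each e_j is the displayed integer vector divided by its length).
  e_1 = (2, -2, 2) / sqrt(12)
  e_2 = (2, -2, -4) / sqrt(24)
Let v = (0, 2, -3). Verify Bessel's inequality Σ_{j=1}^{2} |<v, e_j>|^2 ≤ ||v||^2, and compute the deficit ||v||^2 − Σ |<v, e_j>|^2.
Σ |<v, e_j>|^2 = 11; ||v||^2 = 13; deficit = 2

Write each e_j = u_j / sqrt(<u_j, u_j>) where u_j is the displayed integer vector. Then <v, e_j> = <v, u_j> / sqrt(<u_j, u_j>), so |<v, e_j>|^2 = <v, u_j>^2 / <u_j, u_j>.
Coefficients: <v, e_1> = -10/sqrt(12), <v, e_2> = 8/sqrt(24).
Square and sum: Σ |<v, e_j>|^2 = 11.
Compute ||v||^2 = v·v = 13.
Deficit = 13 − 11 = 2 ≥ 0, confirming Bessel's inequality. (The deficit equals ||v − Σ <v,e_j> e_j||^2, the squared distance from v to span{e_j}.)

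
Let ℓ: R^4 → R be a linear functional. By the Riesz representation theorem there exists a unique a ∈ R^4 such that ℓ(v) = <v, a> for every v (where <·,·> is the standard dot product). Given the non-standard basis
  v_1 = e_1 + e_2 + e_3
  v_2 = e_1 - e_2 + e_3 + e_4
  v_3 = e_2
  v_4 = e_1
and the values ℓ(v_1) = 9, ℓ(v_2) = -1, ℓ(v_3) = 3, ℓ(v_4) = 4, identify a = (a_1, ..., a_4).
a = (4, 3, 2, -4)

Write a = (a_1, ..., a_4) in the standard basis. For each basis vector v_i, ℓ(v_i) = <v_i, a> is a linear equation in the a_j's. Collect the n equations into a matrix system V a = ℓ, where row i of V is v_i (expressed in the standard basis). Since V is invertible (lower-triangular with 1s on the diagonal, up to permutation), solve by back-substitution:
  V =
[[1, 1, 1, 0],
 [1, -1, 1, 1],
 [0, 1, 0, 0],
 [1, 0, 0, 0]]
  V a = (9, -1, 3, 4)
Solving gives a = (4, 3, 2, -4).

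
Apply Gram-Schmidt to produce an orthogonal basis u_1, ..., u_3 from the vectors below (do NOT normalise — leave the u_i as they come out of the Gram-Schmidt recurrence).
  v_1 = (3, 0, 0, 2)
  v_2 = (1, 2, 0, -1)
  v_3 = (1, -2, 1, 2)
Orthogonal basis:
  u_1 = (3, 0, 0, 2)
  u_2 = (10/13, 2, 0, -15/13)
  u_3 = (8/77, -10/77, 1, -12/77)

Apply the Gram-Schmidt recurrence
  u_1 = v_1
  u_i = v_i − Σ_{j<i} ((v_i · u_j) / (u_j · u_j)) · u_j.

Step by step this gives:
  u_1 = (3, 0, 0, 2)
  u_2 = (10/13, 2, 0, -15/13)
  u_3 = (8/77, -10/77, 1, -12/77)

Orthogonality check:
  u_2 · u_1 = 0 (should be 0)
  u_3 · u_1 = 0 (should be 0)
  u_3 · u_2 = 0 (should be 0)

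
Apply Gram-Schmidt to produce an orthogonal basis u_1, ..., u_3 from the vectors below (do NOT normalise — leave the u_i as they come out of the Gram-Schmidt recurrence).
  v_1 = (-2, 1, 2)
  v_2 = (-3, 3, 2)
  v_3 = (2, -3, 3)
Orthogonal basis:
  u_1 = (-2, 1, 2)
  u_2 = (-1/9, 14/9, -8/9)
  u_3 = (44/29, 22/29, 33/29)

Apply the Gram-Schmidt recurrence
  u_1 = v_1
  u_i = v_i − Σ_{j<i} ((v_i · u_j) / (u_j · u_j)) · u_j.

Step by step this gives:
  u_1 = (-2, 1, 2)
  u_2 = (-1/9, 14/9, -8/9)
  u_3 = (44/29, 22/29, 33/29)

Orthogonality check:
  u_2 · u_1 = 0 (should be 0)
  u_3 · u_1 = 0 (should be 0)
  u_3 · u_2 = 0 (should be 0)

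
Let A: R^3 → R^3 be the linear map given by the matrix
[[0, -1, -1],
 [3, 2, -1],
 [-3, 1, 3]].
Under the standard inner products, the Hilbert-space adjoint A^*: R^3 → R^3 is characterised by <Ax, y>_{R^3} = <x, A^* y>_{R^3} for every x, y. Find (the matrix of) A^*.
A^* = A^T =
[[0, 3, -3],
 [-1, 2, 1],
 [-1, -1, 3]]

For real matrices with standard dot products, the defining identity <Ax, y> = <x, A^* y> gives (Ax)^T y = x^T (A^*) y, i.e. x^T A^T y = x^T (A^*) y. Since this holds for all x, y, we must have A^* = A^T. Therefore
A^* =
[[0, 3, -3],
 [-1, 2, 1],
 [-1, -1, 3]].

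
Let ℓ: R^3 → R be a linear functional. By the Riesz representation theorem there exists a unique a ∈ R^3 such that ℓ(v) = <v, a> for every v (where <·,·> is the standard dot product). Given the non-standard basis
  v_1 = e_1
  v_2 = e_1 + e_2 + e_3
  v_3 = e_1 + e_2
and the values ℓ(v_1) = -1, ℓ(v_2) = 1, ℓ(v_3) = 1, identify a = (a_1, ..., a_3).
a = (-1, 2, 0)

Write a = (a_1, ..., a_3) in the standard basis. For each basis vector v_i, ℓ(v_i) = <v_i, a> is a linear equation in the a_j's. Collect the n equations into a matrix system V a = ℓ, where row i of V is v_i (expressed in the standard basis). Since V is invertible (lower-triangular with 1s on the diagonal, up to permutation), solve by back-substitution:
  V =
[[1, 0, 0],
 [1, 1, 1],
 [1, 1, 0]]
  V a = (-1, 1, 1)
Solving gives a = (-1, 2, 0).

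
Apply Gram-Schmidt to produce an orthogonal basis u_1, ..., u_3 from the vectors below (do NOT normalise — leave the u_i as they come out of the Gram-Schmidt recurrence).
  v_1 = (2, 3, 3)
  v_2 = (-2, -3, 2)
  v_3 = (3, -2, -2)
Orthogonal basis:
  u_1 = (2, 3, 3)
  u_2 = (-15/11, -45/22, 65/22)
  u_3 = (3, -2, 0)

Apply the Gram-Schmidt recurrence
  u_1 = v_1
  u_i = v_i − Σ_{j<i} ((v_i · u_j) / (u_j · u_j)) · u_j.

Step by step this gives:
  u_1 = (2, 3, 3)
  u_2 = (-15/11, -45/22, 65/22)
  u_3 = (3, -2, 0)

Orthogonality check:
  u_2 · u_1 = 0 (should be 0)
  u_3 · u_1 = 0 (should be 0)
  u_3 · u_2 = 0 (should be 0)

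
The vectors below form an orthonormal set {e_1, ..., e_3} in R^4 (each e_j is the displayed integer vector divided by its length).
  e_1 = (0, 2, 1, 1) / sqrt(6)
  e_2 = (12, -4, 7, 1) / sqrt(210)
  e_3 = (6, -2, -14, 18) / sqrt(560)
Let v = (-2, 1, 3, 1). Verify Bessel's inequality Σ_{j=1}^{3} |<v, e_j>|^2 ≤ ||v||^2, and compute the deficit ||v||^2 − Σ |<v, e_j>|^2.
Σ |<v, e_j>|^2 = 35/4; ||v||^2 = 15; deficit = 25/4

Write each e_j = u_j / sqrt(<u_j, u_j>) where u_j is the displayed integer vector. Then <v, e_j> = <v, u_j> / sqrt(<u_j, u_j>), so |<v, e_j>|^2 = <v, u_j>^2 / <u_j, u_j>.
Coefficients: <v, e_1> = 6/sqrt(6), <v, e_2> = -6/sqrt(210), <v, e_3> = -38/sqrt(560).
Square and sum: Σ |<v, e_j>|^2 = 35/4.
Compute ||v||^2 = v·v = 15.
Deficit = 15 − 35/4 = 25/4 ≥ 0, confirming Bessel's inequality. (The deficit equals ||v − Σ <v,e_j> e_j||^2, the squared distance from v to span{e_j}.)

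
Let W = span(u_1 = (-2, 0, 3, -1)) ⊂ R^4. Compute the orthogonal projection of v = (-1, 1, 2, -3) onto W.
proj_W(v) = (-11/7, 0, 33/14, -11/14)

Set up U = [u_1 | ... | u_1] ∈ R^(4×1). The projector onto W = col(U) is P = U (U^T U)^(-1) U^T.
Compute U^T U =
  [14],
and U^T v = (11).
Solve U^T U · c = U^T v for the coefficients: c = (11/14). The projection is proj_W(v) = U c.
Check: (v - proj_W(v)) · u_1 = 0  (should be 0).
Result: proj_W(v) = (-11/7, 0, 33/14, -11/14).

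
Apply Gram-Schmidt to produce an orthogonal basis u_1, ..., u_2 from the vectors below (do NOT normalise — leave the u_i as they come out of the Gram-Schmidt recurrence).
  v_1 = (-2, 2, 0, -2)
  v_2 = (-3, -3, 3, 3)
Orthogonal basis:
  u_1 = (-2, 2, 0, -2)
  u_2 = (-4, -2, 3, 2)

Apply the Gram-Schmidt recurrence
  u_1 = v_1
  u_i = v_i − Σ_{j<i} ((v_i · u_j) / (u_j · u_j)) · u_j.

Step by step this gives:
  u_1 = (-2, 2, 0, -2)
  u_2 = (-4, -2, 3, 2)

Orthogonality check:
  u_2 · u_1 = 0 (should be 0)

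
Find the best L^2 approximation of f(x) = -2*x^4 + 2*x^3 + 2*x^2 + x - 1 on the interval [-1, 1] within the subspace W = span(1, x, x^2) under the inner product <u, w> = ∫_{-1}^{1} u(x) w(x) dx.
g(x) = 2*x^2/7 + 11*x/5 - 29/35

The best approximation g ∈ W is the orthogonal projection of f onto W. Writing g = a_0 + a_1 x + a_2 x^2, the coefficients solve the normal equations G · a = b where
  G_{ij} = <φ_i, φ_j> and b_i = <f, φ_i>, with φ_0 = 1, φ_1 = x, φ_2 = x^2.
G =
  [2, 0, 2/3]
  [0, 2/3, 0]
  [2/3, 0, 2/5],
b = (-22/15, 22/15, -46/105).
Solving gives a_0 = -29/35, a_1 = 11/5, a_2 = 2/7, so
  g(x) = 2*x^2/7 + 11*x/5 - 29/35.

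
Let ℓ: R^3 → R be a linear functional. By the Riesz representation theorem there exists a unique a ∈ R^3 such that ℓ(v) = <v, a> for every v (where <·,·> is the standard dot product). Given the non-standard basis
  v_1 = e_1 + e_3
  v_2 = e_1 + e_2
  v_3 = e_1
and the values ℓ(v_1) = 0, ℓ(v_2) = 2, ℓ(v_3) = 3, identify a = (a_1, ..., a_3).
a = (3, -1, -3)

Write a = (a_1, ..., a_3) in the standard basis. For each basis vector v_i, ℓ(v_i) = <v_i, a> is a linear equation in the a_j's. Collect the n equations into a matrix system V a = ℓ, where row i of V is v_i (expressed in the standard basis). Since V is invertible (lower-triangular with 1s on the diagonal, up to permutation), solve by back-substitution:
  V =
[[1, 0, 1],
 [1, 1, 0],
 [1, 0, 0]]
  V a = (0, 2, 3)
Solving gives a = (3, -1, -3).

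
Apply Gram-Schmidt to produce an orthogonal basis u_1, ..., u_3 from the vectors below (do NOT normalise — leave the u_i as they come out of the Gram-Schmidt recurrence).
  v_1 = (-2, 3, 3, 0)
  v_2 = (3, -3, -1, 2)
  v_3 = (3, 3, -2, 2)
Orthogonal basis:
  u_1 = (-2, 3, 3, 0)
  u_2 = (15/11, -6/11, 16/11, 2)
  u_3 = (15/7, 51/14, -31/14, 8/7)

Apply the Gram-Schmidt recurrence
  u_1 = v_1
  u_i = v_i − Σ_{j<i} ((v_i · u_j) / (u_j · u_j)) · u_j.

Step by step this gives:
  u_1 = (-2, 3, 3, 0)
  u_2 = (15/11, -6/11, 16/11, 2)
  u_3 = (15/7, 51/14, -31/14, 8/7)

Orthogonality check:
  u_2 · u_1 = 0 (should be 0)
  u_3 · u_1 = 0 (should be 0)
  u_3 · u_2 = 0 (should be 0)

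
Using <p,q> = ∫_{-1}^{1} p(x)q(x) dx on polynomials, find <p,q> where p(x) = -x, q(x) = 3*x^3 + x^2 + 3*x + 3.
<p,q> = -16/5

Expand the product: p(x)·q(x) = -3*x^4 - x^3 - 3*x^2 - 3*x.
∫_{-1}^{1} of each monomial x^k gives [2/(k+1) if k even, 0 if k odd]. Integrating term-by-term (or equivalently evaluating the antiderivative F(x) = -3*x^5/5 - x^4/4 - x^3 - 3*x^2/2 at the endpoints):
  F(1) − F(−1) = -67/20 − (-3/20) = -16/5.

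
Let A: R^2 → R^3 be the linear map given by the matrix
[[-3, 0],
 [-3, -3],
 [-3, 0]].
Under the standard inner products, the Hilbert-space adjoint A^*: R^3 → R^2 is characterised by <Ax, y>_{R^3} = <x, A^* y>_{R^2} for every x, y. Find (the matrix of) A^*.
A^* = A^T =
[[-3, -3, -3],
 [0, -3, 0]]

For real matrices with standard dot products, the defining identity <Ax, y> = <x, A^* y> gives (Ax)^T y = x^T (A^*) y, i.e. x^T A^T y = x^T (A^*) y. Since this holds for all x, y, we must have A^* = A^T. Therefore
A^* =
[[-3, -3, -3],
 [0, -3, 0]].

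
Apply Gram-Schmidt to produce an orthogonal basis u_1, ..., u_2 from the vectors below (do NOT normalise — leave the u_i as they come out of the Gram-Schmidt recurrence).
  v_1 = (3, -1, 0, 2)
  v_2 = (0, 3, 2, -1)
Orthogonal basis:
  u_1 = (3, -1, 0, 2)
  u_2 = (15/14, 37/14, 2, -2/7)

Apply the Gram-Schmidt recurrence
  u_1 = v_1
  u_i = v_i − Σ_{j<i} ((v_i · u_j) / (u_j · u_j)) · u_j.

Step by step this gives:
  u_1 = (3, -1, 0, 2)
  u_2 = (15/14, 37/14, 2, -2/7)

Orthogonality check:
  u_2 · u_1 = 0 (should be 0)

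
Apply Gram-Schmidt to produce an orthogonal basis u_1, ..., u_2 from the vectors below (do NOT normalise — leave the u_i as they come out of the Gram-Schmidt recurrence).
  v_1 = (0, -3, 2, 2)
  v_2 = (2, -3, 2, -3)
Orthogonal basis:
  u_1 = (0, -3, 2, 2)
  u_2 = (2, -30/17, 20/17, -65/17)

Apply the Gram-Schmidt recurrence
  u_1 = v_1
  u_i = v_i − Σ_{j<i} ((v_i · u_j) / (u_j · u_j)) · u_j.

Step by step this gives:
  u_1 = (0, -3, 2, 2)
  u_2 = (2, -30/17, 20/17, -65/17)

Orthogonality check:
  u_2 · u_1 = 0 (should be 0)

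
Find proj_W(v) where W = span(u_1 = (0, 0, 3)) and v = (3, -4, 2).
proj_W(v) = (0, 0, 2)

Set up U = [u_1 | ... | u_1] ∈ R^(3×1). The projector onto W = col(U) is P = U (U^T U)^(-1) U^T.
Compute U^T U =
  [9],
and U^T v = (6).
Solve U^T U · c = U^T v for the coefficients: c = (2/3). The projection is proj_W(v) = U c.
Check: (v - proj_W(v)) · u_1 = 0  (should be 0).
Result: proj_W(v) = (0, 0, 2).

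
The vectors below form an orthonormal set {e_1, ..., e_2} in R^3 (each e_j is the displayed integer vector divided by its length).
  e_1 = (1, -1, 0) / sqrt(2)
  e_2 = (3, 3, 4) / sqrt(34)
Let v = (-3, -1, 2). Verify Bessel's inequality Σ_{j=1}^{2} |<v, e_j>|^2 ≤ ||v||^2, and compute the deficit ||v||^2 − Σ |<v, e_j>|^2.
Σ |<v, e_j>|^2 = 42/17; ||v||^2 = 14; deficit = 196/17

Write each e_j = u_j / sqrt(<u_j, u_j>) where u_j is the displayed integer vector. Then <v, e_j> = <v, u_j> / sqrt(<u_j, u_j>), so |<v, e_j>|^2 = <v, u_j>^2 / <u_j, u_j>.
Coefficients: <v, e_1> = -2/sqrt(2), <v, e_2> = -4/sqrt(34).
Square and sum: Σ |<v, e_j>|^2 = 42/17.
Compute ||v||^2 = v·v = 14.
Deficit = 14 − 42/17 = 196/17 ≥ 0, confirming Bessel's inequality. (The deficit equals ||v − Σ <v,e_j> e_j||^2, the squared distance from v to span{e_j}.)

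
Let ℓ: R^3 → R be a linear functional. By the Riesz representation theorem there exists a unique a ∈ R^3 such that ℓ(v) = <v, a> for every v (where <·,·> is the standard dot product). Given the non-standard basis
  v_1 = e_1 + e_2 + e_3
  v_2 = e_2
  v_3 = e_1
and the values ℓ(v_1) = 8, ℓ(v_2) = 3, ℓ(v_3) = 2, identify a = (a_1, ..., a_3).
a = (2, 3, 3)

Write a = (a_1, ..., a_3) in the standard basis. For each basis vector v_i, ℓ(v_i) = <v_i, a> is a linear equation in the a_j's. Collect the n equations into a matrix system V a = ℓ, where row i of V is v_i (expressed in the standard basis). Since V is invertible (lower-triangular with 1s on the diagonal, up to permutation), solve by back-substitution:
  V =
[[1, 1, 1],
 [0, 1, 0],
 [1, 0, 0]]
  V a = (8, 3, 2)
Solving gives a = (2, 3, 3).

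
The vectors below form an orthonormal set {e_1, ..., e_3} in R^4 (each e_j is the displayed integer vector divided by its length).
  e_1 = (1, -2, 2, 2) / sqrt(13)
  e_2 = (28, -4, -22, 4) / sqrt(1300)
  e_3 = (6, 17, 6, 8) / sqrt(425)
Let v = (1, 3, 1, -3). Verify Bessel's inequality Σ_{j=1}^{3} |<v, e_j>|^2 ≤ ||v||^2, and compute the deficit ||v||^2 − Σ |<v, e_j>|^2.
Σ |<v, e_j>|^2 = 171/17; ||v||^2 = 20; deficit = 169/17

Write each e_j = u_j / sqrt(<u_j, u_j>) where u_j is the displayed integer vector. Then <v, e_j> = <v, u_j> / sqrt(<u_j, u_j>), so |<v, e_j>|^2 = <v, u_j>^2 / <u_j, u_j>.
Coefficients: <v, e_1> = -9/sqrt(13), <v, e_2> = -18/sqrt(1300), <v, e_3> = 39/sqrt(425).
Square and sum: Σ |<v, e_j>|^2 = 171/17.
Compute ||v||^2 = v·v = 20.
Deficit = 20 − 171/17 = 169/17 ≥ 0, confirming Bessel's inequality. (The deficit equals ||v − Σ <v,e_j> e_j||^2, the squared distance from v to span{e_j}.)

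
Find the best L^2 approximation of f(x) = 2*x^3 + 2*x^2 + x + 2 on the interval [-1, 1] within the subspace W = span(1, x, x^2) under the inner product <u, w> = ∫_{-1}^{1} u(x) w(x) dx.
g(x) = 2*x^2 + 11*x/5 + 2

The best approximation g ∈ W is the orthogonal projection of f onto W. Writing g = a_0 + a_1 x + a_2 x^2, the coefficients solve the normal equations G · a = b where
  G_{ij} = <φ_i, φ_j> and b_i = <f, φ_i>, with φ_0 = 1, φ_1 = x, φ_2 = x^2.
G =
  [2, 0, 2/3]
  [0, 2/3, 0]
  [2/3, 0, 2/5],
b = (16/3, 22/15, 32/15).
Solving gives a_0 = 2, a_1 = 11/5, a_2 = 2, so
  g(x) = 2*x^2 + 11*x/5 + 2.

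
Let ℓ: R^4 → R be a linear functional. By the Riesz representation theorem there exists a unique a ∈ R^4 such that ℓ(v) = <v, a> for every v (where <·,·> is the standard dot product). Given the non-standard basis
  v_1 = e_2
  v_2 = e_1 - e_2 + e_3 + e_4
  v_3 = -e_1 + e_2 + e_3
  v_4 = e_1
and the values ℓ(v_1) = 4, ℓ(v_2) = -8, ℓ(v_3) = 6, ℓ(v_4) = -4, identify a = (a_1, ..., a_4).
a = (-4, 4, -2, 2)

Write a = (a_1, ..., a_4) in the standard basis. For each basis vector v_i, ℓ(v_i) = <v_i, a> is a linear equation in the a_j's. Collect the n equations into a matrix system V a = ℓ, where row i of V is v_i (expressed in the standard basis). Since V is invertible (lower-triangular with 1s on the diagonal, up to permutation), solve by back-substitution:
  V =
[[0, 1, 0, 0],
 [1, -1, 1, 1],
 [-1, 1, 1, 0],
 [1, 0, 0, 0]]
  V a = (4, -8, 6, -4)
Solving gives a = (-4, 4, -2, 2).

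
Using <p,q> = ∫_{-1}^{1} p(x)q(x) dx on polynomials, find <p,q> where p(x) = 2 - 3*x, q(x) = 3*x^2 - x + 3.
<p,q> = 18

Expand the product: p(x)·q(x) = -9*x^3 + 9*x^2 - 11*x + 6.
∫_{-1}^{1} of each monomial x^k gives [2/(k+1) if k even, 0 if k odd]. Integrating term-by-term (or equivalently evaluating the antiderivative F(x) = -9*x^4/4 + 3*x^3 - 11*x^2/2 + 6*x at the endpoints):
  F(1) − F(−1) = 5/4 − (-67/4) = 18.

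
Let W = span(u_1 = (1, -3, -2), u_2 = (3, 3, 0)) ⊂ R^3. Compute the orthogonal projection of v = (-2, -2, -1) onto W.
proj_W(v) = (-5/3, -7/3, -1/3)

Set up U = [u_1 | ... | u_2] ∈ R^(3×2). The projector onto W = col(U) is P = U (U^T U)^(-1) U^T.
Compute U^T U =
  [14, -6]
  [-6, 18],
and U^T v = (6, -12).
Solve U^T U · c = U^T v for the coefficients: c = (1/6, -11/18). The projection is proj_W(v) = U c.
Check: (v - proj_W(v)) · u_1 = 0  (should be 0).
Check: (v - proj_W(v)) · u_2 = 0  (should be 0).
Result: proj_W(v) = (-5/3, -7/3, -1/3).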